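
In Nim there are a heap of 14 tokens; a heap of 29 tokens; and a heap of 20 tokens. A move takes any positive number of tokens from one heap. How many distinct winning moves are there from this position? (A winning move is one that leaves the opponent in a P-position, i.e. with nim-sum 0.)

Nim-sum: 14 ⊕ 29 ⊕ 20 = 7.
The overall nim-sum is X = 7. A heap of size p has a winning move iff p XOR X < p (reduce it to p XOR X).
  14: 14 XOR 7 = 9 < 14 — winning move (to 9).
  29: 29 XOR 7 = 26 < 29 — winning move (to 26).
  20: 20 XOR 7 = 19 < 20 — winning move (to 19).
That gives 3 winning moves.

3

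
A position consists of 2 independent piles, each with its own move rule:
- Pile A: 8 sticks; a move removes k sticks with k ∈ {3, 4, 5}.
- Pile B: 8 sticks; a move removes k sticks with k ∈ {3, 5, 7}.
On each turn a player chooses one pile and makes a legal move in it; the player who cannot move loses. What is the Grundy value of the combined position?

For pile A, compute g(0), g(1), … with moves {3, 4, 5}:
g(0) = mex{} = 0
g(1) = mex{} = 0
g(2) = mex{} = 0
g(3) = mex{0} = 1
g(4) = mex{0} = 1
g(5) = mex{0} = 1
g(6) = mex{0,1} = 2
g(7) = mex{0,1} = 2
g(8) = mex{1} = 0
So g(8) = 0.
Grundy values for pile B (subtraction set {3, 5, 7}):
k:     0  1  2  3  4  5  6  7  8
g(k):  0  0  0  1  1  1  2  2  2
So g(8) = 2.
The value of a disjunctive sum is the nim-sum of the parts.
Combined value = 0 XOR 2 = 2.

2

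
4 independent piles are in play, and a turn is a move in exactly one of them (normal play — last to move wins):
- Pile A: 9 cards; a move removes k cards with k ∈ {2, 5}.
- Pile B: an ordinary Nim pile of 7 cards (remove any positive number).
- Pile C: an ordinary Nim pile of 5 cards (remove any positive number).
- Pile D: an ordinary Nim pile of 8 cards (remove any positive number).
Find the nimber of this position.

11

For pile A, compute g(0), g(1), … with moves {2, 5}:
g(0) = mex{} = 0
g(1) = mex{} = 0
g(2) = mex{0} = 1
g(3) = mex{0} = 1
g(4) = mex{1} = 0
g(5) = mex{0,1} = 2
g(6) = mex{0} = 1
g(7) = mex{1,2} = 0
g(8) = mex{1} = 0
g(9) = mex{0} = 1
So g(9) = 1.
Pile B is a plain Nim pile of size 7, so its Grundy value is 7.
Pile C is a plain Nim pile of size 5, so its Grundy value is 5.
Pile D is a plain Nim pile of size 8, so its Grundy value is 8.
The value of a disjunctive sum is the nim-sum of the parts.
Combined value = 1 XOR 7 XOR 5 XOR 8 = 11.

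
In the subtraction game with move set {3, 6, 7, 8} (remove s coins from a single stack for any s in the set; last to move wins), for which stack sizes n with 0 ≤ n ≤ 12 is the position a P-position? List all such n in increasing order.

0, 1, 2, 11, 12

Compute g(0), g(1), … for moves {3, 6, 7, 8}:
k:     0  1  2  3  4  5  6  7  8  9 10 11 12
g(k):  0  0  0  1  1  1  2  2  2  3  3  0  0
The P-positions (g = 0) in 0..12 are 0, 1, 2, 11, 12.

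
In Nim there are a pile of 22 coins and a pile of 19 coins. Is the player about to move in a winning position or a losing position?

Write each in binary and XOR column by column:
  10110  (22)
  10011  (19)
  -----
  00101  (5)
The nim-sum is 5 ≠ 0, so this is an N-position: the player to move can win.

Winning position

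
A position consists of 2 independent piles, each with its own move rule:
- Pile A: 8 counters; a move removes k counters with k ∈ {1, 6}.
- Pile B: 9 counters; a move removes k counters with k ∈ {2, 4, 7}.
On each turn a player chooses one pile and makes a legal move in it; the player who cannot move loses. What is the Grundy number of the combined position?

1

Grundy values for pile A (subtraction set {1, 6}):
k:     0  1  2  3  4  5  6  7  8
g(k):  0  1  0  1  0  1  2  0  1
So g(8) = 1.
Build the Grundy sequence for pile B with g(k) = mex{g(k−s) : s ∈ {2, 4, 7}, s ≤ k}:
k:     0  1  2  3  4  5  6  7  8  9
g(k):  0  0  1  1  2  2  0  3  1  0
So g(9) = 0.
By the Sprague-Grundy theorem, the Grundy value of a sum of independent games is the XOR of the component values.
Combined value = 1 XOR 0 = 1.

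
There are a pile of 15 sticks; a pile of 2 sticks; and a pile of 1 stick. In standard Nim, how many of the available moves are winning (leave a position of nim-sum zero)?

Compute the nim-sum pairwise:
15 XOR 2 = 13
13 XOR 1 = 12
The overall nim-sum is X = 12. A pile of size p has a winning move iff p XOR X < p (reduce it to p XOR X).
  15: 15 XOR 12 = 3 < 15 — winning move (to 3).
  2: 2 XOR 12 = 14 ≥ 2 — no move.
  1: 1 XOR 12 = 13 ≥ 1 — no move.
That gives 1 winning move.

1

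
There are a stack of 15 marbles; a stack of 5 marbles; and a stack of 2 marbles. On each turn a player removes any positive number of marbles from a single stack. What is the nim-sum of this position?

Compute the nim-sum pairwise:
15 XOR 5 = 10
10 XOR 2 = 8

8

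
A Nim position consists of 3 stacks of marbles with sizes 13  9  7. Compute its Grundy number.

Nim-sum: 13 ^ 9 ^ 7 = 3.

3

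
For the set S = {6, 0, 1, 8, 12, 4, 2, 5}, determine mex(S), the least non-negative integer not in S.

The values 0, 1, 2 are all present; 3 is the first non-negative integer missing from the set.

3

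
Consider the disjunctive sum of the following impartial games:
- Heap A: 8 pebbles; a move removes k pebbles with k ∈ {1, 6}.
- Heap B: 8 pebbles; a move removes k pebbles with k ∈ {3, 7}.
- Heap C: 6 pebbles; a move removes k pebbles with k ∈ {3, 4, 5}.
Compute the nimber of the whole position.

1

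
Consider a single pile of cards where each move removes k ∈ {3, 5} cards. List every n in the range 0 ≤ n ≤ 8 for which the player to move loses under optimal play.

0, 1, 2, 8

Compute g(0), g(1), … for moves {3, 5}:
g(0) = mex{} = 0
g(1) = mex{} = 0
g(2) = mex{} = 0
g(3) = mex{0} = 1
g(4) = mex{0} = 1
g(5) = mex{0} = 1
g(6) = mex{0,1} = 2
g(7) = mex{0,1} = 2
g(8) = mex{1} = 0
The P-positions (g = 0) in 0..8 are 0, 1, 2, 8.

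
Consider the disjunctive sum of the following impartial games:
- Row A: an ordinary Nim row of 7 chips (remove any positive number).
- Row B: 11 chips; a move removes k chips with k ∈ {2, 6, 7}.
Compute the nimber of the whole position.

Row A is a plain Nim row of size 7, so its Grundy value is 7.
Build the Grundy sequence for row B with g(k) = mex{g(k−s) : s ∈ {2, 6, 7}, s ≤ k}:
g(0) = mex{} = 0
g(1) = mex{} = 0
g(2) = mex{0} = 1
g(3) = mex{0} = 1
g(4) = mex{1} = 0
g(5) = mex{1} = 0
g(6) = mex{0} = 1
g(7) = mex{0} = 1
g(8) = mex{0,1} = 2
g(9) = mex{1} = 0
g(10) = mex{0,1,2} = 3
g(11) = mex{0} = 1
So g(11) = 1.
The value of a disjunctive sum is the nim-sum of the parts.
Combined value = 7 XOR 1 = 6.

6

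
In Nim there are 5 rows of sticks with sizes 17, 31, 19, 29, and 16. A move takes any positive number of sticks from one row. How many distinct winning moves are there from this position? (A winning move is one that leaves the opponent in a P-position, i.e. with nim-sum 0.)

Nim-sum: 17 XOR 31 XOR 19 XOR 29 XOR 16 = 16.
The overall nim-sum is X = 16. A row of size p has a winning move iff p XOR X < p (reduce it to p XOR X).
  17: 17 XOR 16 = 1 < 17 — winning move (to 1).
  31: 31 XOR 16 = 15 < 31 — winning move (to 15).
  19: 19 XOR 16 = 3 < 19 — winning move (to 3).
  29: 29 XOR 16 = 13 < 29 — winning move (to 13).
  16: 16 XOR 16 = 0 < 16 — winning move (to 0).
That gives 5 winning moves.

5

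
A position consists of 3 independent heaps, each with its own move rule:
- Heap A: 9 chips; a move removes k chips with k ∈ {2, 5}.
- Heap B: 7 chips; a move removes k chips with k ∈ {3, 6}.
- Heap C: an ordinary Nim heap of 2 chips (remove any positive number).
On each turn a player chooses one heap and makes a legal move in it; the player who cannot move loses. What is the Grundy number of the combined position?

1

Build the Grundy sequence for heap A with g(k) = mex{g(k−s) : s ∈ {2, 5}, s ≤ k}:
k:     0  1  2  3  4  5  6  7  8  9
g(k):  0  0  1  1  0  2  1  0  0  1
So g(9) = 1.
Grundy values for heap B (subtraction set {3, 6}):
k:     0  1  2  3  4  5  6  7
g(k):  0  0  0  1  1  1  2  2
So g(7) = 2.
Heap C is a plain Nim heap of size 2, so its Grundy value is 2.
By the Sprague-Grundy theorem, the Grundy value of a sum of independent games is the XOR of the component values.
Combined value = 1 ⊕ 2 ⊕ 2 = 1.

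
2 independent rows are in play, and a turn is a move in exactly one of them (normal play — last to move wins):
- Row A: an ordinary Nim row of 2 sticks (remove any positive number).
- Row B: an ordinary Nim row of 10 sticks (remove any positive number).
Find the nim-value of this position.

Row A is a plain Nim row of size 2, so its Grundy value is 2.
Row B is a plain Nim row of size 10, so its Grundy value is 10.
The value of a disjunctive sum is the nim-sum of the parts.
Combined value = 2 XOR 10 = 8.

8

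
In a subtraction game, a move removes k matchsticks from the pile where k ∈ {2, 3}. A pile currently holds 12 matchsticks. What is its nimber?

1

Compute g(0), g(1), … for moves {2, 3}:
g(0) = mex{} = 0
g(1) = mex{} = 0
g(2) = mex{0} = 1
g(3) = mex{0} = 1
g(4) = mex{0,1} = 2
g(5) = mex{1} = 0
g(6) = mex{1,2} = 0
g(7) = mex{0,2} = 1
g(8) = mex{0} = 1
g(9) = mex{0,1} = 2
g(10) = mex{1} = 0
g(11) = mex{1,2} = 0
g(12) = mex{0,2} = 1
So g(12) = 1.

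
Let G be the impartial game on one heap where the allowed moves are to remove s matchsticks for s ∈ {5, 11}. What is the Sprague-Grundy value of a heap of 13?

2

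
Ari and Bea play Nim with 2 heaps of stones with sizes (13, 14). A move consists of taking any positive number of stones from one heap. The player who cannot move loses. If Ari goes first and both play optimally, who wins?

Ari wins

Compute the nim-sum pairwise:
13 ^ 14 = 3
The nim-sum is 3 ≠ 0, so this is an N-position: the player to move can win; Ari has a winning move.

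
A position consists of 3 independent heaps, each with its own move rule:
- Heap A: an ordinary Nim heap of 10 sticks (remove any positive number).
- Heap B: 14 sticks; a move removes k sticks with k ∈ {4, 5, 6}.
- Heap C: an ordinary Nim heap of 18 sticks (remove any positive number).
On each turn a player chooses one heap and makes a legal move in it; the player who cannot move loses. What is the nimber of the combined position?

Heap A is a plain Nim heap of size 10, so its Grundy value is 10.
Build the Grundy sequence for heap B with g(k) = mex{g(k−s) : s ∈ {4, 5, 6}, s ≤ k}:
k:     0  1  2  3  4  5  6  7  8  9 10 11 12 13 14
g(k):  0  0  0  0  1  1  1  1  2  2  0  0  0  0  1
So g(14) = 1.
Heap C is a plain Nim heap of size 18, so its Grundy value is 18.
The value of a disjunctive sum is the nim-sum of the parts.
Combined value = 10 ⊕ 1 ⊕ 18 = 25.

25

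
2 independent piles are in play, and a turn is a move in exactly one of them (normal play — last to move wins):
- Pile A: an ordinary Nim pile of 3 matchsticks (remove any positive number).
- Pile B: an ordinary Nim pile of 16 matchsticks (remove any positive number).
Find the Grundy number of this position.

19

Pile A is a plain Nim pile of size 3, so its Grundy value is 3.
Pile B is a plain Nim pile of size 16, so its Grundy value is 16.
The value of a disjunctive sum is the nim-sum of the parts.
Combined value = 3 XOR 16 = 19.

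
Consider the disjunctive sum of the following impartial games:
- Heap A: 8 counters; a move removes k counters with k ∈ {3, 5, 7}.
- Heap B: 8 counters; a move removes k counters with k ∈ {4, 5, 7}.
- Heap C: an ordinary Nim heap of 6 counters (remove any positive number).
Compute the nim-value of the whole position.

Build the Grundy sequence for heap A with g(k) = mex{g(k−s) : s ∈ {3, 5, 7}, s ≤ k}:
g(0) = mex{} = 0
g(1) = mex{} = 0
g(2) = mex{} = 0
g(3) = mex{0} = 1
g(4) = mex{0} = 1
g(5) = mex{0} = 1
g(6) = mex{0,1} = 2
g(7) = mex{0,1} = 2
g(8) = mex{0,1} = 2
So g(8) = 2.
Grundy values for heap B (subtraction set {4, 5, 7}):
k:     0  1  2  3  4  5  6  7  8
g(k):  0  0  0  0  1  1  1  1  2
So g(8) = 2.
Heap C is a plain Nim heap of size 6, so its Grundy value is 6.
The value of a disjunctive sum is the nim-sum of the parts.
Combined value = 2 ⊕ 2 ⊕ 6 = 6.

6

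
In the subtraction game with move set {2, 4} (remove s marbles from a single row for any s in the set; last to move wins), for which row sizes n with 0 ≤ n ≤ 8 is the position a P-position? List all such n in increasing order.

Compute g(0), g(1), … for moves {2, 4}:
g(0) = mex{} = 0
g(1) = mex{} = 0
g(2) = mex{0} = 1
g(3) = mex{0} = 1
g(4) = mex{0,1} = 2
g(5) = mex{0,1} = 2
g(6) = mex{1,2} = 0
g(7) = mex{1,2} = 0
g(8) = mex{0,2} = 1
The P-positions (g = 0) in 0..8 are 0, 1, 6, 7.

0, 1, 6, 7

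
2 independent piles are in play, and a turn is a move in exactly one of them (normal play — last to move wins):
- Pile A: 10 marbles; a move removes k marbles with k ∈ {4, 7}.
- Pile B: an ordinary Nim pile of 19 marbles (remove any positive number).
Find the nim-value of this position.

17

Build the Grundy sequence for pile A with g(k) = mex{g(k−s) : s ∈ {4, 7}, s ≤ k}:
k:     0  1  2  3  4  5  6  7  8  9 10
g(k):  0  0  0  0  1  1  1  1  2  2  2
So g(10) = 2.
Pile B is a plain Nim pile of size 19, so its Grundy value is 19.
The value of a disjunctive sum is the nim-sum of the parts.
Combined value = 2 XOR 19 = 17.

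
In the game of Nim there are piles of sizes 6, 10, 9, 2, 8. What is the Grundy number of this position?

15

Compute the nim-sum pairwise:
6 ^ 10 = 12
12 ^ 9 = 5
5 ^ 2 = 7
7 ^ 8 = 15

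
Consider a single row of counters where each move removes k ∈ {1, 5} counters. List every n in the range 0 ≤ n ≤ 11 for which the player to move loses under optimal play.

0, 2, 4, 6, 8, 10

Build the Grundy sequence with g(k) = mex{g(k−s) : s ∈ {1, 5}, s ≤ k}:
g(0) = mex{} = 0
g(1) = mex{0} = 1
g(2) = mex{1} = 0
g(3) = mex{0} = 1
g(4) = mex{1} = 0
g(5) = mex{0} = 1
g(6) = mex{1} = 0
g(7) = mex{0} = 1
g(8) = mex{1} = 0
g(9) = mex{0} = 1
g(10) = mex{1} = 0
g(11) = mex{0} = 1
The P-positions (g = 0) in 0..11 are 0, 2, 4, 6, 8, 10.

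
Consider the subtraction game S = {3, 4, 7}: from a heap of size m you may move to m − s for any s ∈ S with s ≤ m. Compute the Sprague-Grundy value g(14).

1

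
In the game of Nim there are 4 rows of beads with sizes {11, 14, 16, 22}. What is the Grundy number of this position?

Write each in binary and XOR column by column:
  01011  (11)
  01110  (14)
  10000  (16)
  10110  (22)
  -----
  00011  (3)

3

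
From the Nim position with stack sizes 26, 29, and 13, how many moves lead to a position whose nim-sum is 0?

Compute the nim-sum pairwise:
26 XOR 29 = 7
7 XOR 13 = 10
The overall nim-sum is X = 10. A stack of size p has a winning move iff p XOR X < p (reduce it to p XOR X).
  26: 26 XOR 10 = 16 < 26 — winning move (to 16).
  29: 29 XOR 10 = 23 < 29 — winning move (to 23).
  13: 13 XOR 10 = 7 < 13 — winning move (to 7).
That gives 3 winning moves.

3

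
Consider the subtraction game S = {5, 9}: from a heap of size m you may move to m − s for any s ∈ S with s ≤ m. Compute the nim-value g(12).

2

Compute g(0), g(1), … for moves {5, 9}:
k:     0  1  2  3  4  5  6  7  8  9 10 11 12
g(k):  0  0  0  0  0  1  1  1  1  1  2  2  2
So g(12) = 2.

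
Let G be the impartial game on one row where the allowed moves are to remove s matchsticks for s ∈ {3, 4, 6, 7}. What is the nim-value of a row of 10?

Compute g(0), g(1), … for moves {3, 4, 6, 7}:
k:     0  1  2  3  4  5  6  7  8  9 10
g(k):  0  0  0  1  1  1  2  2  2  3  0
So g(10) = 0.

0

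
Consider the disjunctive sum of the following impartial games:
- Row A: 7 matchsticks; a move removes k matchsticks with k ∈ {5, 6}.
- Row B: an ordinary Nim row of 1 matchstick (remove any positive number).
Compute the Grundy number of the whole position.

0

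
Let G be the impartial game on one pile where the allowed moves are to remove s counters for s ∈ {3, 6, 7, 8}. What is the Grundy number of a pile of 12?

0

Grundy values for subtraction set {3, 6, 7, 8}:
k:     0  1  2  3  4  5  6  7  8  9 10 11 12
g(k):  0  0  0  1  1  1  2  2  2  3  3  0  0
So g(12) = 0.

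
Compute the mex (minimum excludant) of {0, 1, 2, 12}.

The values 0, 1, 2 are all present; 3 is the first non-negative integer missing from the set.

3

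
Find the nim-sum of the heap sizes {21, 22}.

Compute the nim-sum pairwise:
21 ^ 22 = 3

3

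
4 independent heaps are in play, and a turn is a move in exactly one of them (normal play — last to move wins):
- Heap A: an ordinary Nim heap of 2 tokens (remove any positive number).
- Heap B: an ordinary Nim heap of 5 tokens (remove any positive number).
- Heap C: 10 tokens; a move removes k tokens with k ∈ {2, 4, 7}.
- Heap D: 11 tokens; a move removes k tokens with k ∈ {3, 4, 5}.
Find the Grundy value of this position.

4

Heap A is a plain Nim heap of size 2, so its Grundy value is 2.
Heap B is a plain Nim heap of size 5, so its Grundy value is 5.
Grundy values for heap C (subtraction set {2, 4, 7}):
k:     0  1  2  3  4  5  6  7  8  9 10
g(k):  0  0  1  1  2  2  0  3  1  0  2
So g(10) = 2.
Build the Grundy sequence for heap D with g(k) = mex{g(k−s) : s ∈ {3, 4, 5}, s ≤ k}:
g(0) = mex{} = 0
g(1) = mex{} = 0
g(2) = mex{} = 0
g(3) = mex{0} = 1
g(4) = mex{0} = 1
g(5) = mex{0} = 1
g(6) = mex{0,1} = 2
g(7) = mex{0,1} = 2
g(8) = mex{1} = 0
g(9) = mex{1,2} = 0
g(10) = mex{1,2} = 0
g(11) = mex{0,2} = 1
So g(11) = 1.
The value of a disjunctive sum is the nim-sum of the parts.
Combined value = 2 XOR 5 XOR 2 XOR 1 = 4.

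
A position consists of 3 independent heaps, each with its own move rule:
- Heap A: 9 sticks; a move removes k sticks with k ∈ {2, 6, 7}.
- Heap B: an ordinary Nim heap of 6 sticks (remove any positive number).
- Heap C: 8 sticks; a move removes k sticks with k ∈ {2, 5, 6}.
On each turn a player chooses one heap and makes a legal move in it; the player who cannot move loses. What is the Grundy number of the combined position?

Grundy values for heap A (subtraction set {2, 6, 7}):
g(0) = mex{} = 0
g(1) = mex{} = 0
g(2) = mex{0} = 1
g(3) = mex{0} = 1
g(4) = mex{1} = 0
g(5) = mex{1} = 0
g(6) = mex{0} = 1
g(7) = mex{0} = 1
g(8) = mex{0,1} = 2
g(9) = mex{1} = 0
So g(9) = 0.
Heap B is a plain Nim heap of size 6, so its Grundy value is 6.
Build the Grundy sequence for heap C with g(k) = mex{g(k−s) : s ∈ {2, 5, 6}, s ≤ k}:
g(0) = mex{} = 0
g(1) = mex{} = 0
g(2) = mex{0} = 1
g(3) = mex{0} = 1
g(4) = mex{1} = 0
g(5) = mex{0,1} = 2
g(6) = mex{0} = 1
g(7) = mex{0,1,2} = 3
g(8) = mex{1} = 0
So g(8) = 0.
By the Sprague-Grundy theorem, the Grundy value of a sum of independent games is the XOR of the component values.
Combined value = 0 XOR 6 XOR 0 = 6.

6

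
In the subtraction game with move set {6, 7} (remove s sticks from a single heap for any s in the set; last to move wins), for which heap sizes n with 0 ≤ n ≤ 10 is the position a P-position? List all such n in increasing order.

Grundy values for subtraction set {6, 7}:
g(0) = mex{} = 0
g(1) = mex{} = 0
g(2) = mex{} = 0
g(3) = mex{} = 0
g(4) = mex{} = 0
g(5) = mex{} = 0
g(6) = mex{0} = 1
g(7) = mex{0} = 1
g(8) = mex{0} = 1
g(9) = mex{0} = 1
g(10) = mex{0} = 1
The P-positions (g = 0) in 0..10 are 0, 1, 2, 3, 4, 5.

0, 1, 2, 3, 4, 5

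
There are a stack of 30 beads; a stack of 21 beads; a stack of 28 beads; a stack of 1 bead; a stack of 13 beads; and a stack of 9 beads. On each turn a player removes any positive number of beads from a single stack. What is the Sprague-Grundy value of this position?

18

Nim-sum: 30 XOR 21 XOR 28 XOR 1 XOR 13 XOR 9 = 18.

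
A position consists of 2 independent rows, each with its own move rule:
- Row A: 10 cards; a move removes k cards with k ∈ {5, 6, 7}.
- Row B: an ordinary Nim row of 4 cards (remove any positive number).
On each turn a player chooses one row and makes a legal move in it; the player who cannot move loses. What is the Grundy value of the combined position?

6

Grundy values for row A (subtraction set {5, 6, 7}):
g(0) = mex{} = 0
g(1) = mex{} = 0
g(2) = mex{} = 0
g(3) = mex{} = 0
g(4) = mex{} = 0
g(5) = mex{0} = 1
g(6) = mex{0} = 1
g(7) = mex{0} = 1
g(8) = mex{0} = 1
g(9) = mex{0} = 1
g(10) = mex{0,1} = 2
So g(10) = 2.
Row B is a plain Nim row of size 4, so its Grundy value is 4.
The value of a disjunctive sum is the nim-sum of the parts.
Combined value = 2 ⊕ 4 = 6.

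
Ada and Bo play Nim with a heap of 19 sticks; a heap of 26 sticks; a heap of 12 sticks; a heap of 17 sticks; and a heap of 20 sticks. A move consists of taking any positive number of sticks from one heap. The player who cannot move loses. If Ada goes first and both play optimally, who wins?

Bo wins

Compute the nim-sum pairwise:
19 ⊕ 26 = 9
9 ⊕ 12 = 5
5 ⊕ 17 = 20
20 ⊕ 20 = 0
The nim-sum is 0, so this is a P-position: the player to move is in a losing position under optimal play; Ada is about to move from it and so loses — Bo wins.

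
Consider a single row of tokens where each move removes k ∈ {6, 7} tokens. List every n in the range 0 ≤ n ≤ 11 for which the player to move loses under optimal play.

0, 1, 2, 3, 4, 5

Build the Grundy sequence with g(k) = mex{g(k−s) : s ∈ {6, 7}, s ≤ k}:
g(0) = mex{} = 0
g(1) = mex{} = 0
g(2) = mex{} = 0
g(3) = mex{} = 0
g(4) = mex{} = 0
g(5) = mex{} = 0
g(6) = mex{0} = 1
g(7) = mex{0} = 1
g(8) = mex{0} = 1
g(9) = mex{0} = 1
g(10) = mex{0} = 1
g(11) = mex{0} = 1
The P-positions (g = 0) in 0..11 are 0, 1, 2, 3, 4, 5.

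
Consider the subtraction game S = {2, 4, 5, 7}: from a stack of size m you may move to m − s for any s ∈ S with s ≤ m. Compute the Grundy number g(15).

3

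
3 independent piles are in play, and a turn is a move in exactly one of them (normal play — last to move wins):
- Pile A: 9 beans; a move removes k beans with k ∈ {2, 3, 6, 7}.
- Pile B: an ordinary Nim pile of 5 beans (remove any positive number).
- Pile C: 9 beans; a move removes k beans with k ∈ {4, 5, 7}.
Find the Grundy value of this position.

Build the Grundy sequence for pile A with g(k) = mex{g(k−s) : s ∈ {2, 3, 6, 7}, s ≤ k}:
g(0) = mex{} = 0
g(1) = mex{} = 0
g(2) = mex{0} = 1
g(3) = mex{0} = 1
g(4) = mex{0,1} = 2
g(5) = mex{1} = 0
g(6) = mex{0,1,2} = 3
g(7) = mex{0,2} = 1
g(8) = mex{0,1,3} = 2
g(9) = mex{1,3} = 0
So g(9) = 0.
Pile B is a plain Nim pile of size 5, so its Grundy value is 5.
Grundy values for pile C (subtraction set {4, 5, 7}):
g(0) = mex{} = 0
g(1) = mex{} = 0
g(2) = mex{} = 0
g(3) = mex{} = 0
g(4) = mex{0} = 1
g(5) = mex{0} = 1
g(6) = mex{0} = 1
g(7) = mex{0} = 1
g(8) = mex{0,1} = 2
g(9) = mex{0,1} = 2
So g(9) = 2.
The value of a disjunctive sum is the nim-sum of the parts.
Combined value = 0 XOR 5 XOR 2 = 7.

7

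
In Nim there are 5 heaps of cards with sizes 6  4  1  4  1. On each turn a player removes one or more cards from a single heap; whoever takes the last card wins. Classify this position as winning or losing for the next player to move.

Winning position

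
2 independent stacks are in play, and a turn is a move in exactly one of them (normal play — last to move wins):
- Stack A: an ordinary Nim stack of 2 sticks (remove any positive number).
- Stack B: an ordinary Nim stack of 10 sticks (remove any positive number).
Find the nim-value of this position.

Stack A is a plain Nim stack of size 2, so its Grundy value is 2.
Stack B is a plain Nim stack of size 10, so its Grundy value is 10.
By the Sprague-Grundy theorem, the Grundy value of a sum of independent games is the XOR of the component values.
Combined value = 2 XOR 10 = 8.

8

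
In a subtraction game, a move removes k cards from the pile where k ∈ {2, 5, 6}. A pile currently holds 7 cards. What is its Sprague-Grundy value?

3

Build the Grundy sequence with g(k) = mex{g(k−s) : s ∈ {2, 5, 6}, s ≤ k}:
g(0) = mex{} = 0
g(1) = mex{} = 0
g(2) = mex{0} = 1
g(3) = mex{0} = 1
g(4) = mex{1} = 0
g(5) = mex{0,1} = 2
g(6) = mex{0} = 1
g(7) = mex{0,1,2} = 3
So g(7) = 3.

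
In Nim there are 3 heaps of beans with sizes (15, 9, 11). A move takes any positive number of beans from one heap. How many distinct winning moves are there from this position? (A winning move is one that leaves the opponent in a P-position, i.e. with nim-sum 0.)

In binary:
  1111  (15)
  1001  (9)
  1011  (11)
  ----
  1101  (13)
The overall nim-sum is X = 13. A heap of size p has a winning move iff p XOR X < p (reduce it to p XOR X).
  15: 15 XOR 13 = 2 < 15 — winning move (to 2).
  9: 9 XOR 13 = 4 < 9 — winning move (to 4).
  11: 11 XOR 13 = 6 < 11 — winning move (to 6).
That gives 3 winning moves.

3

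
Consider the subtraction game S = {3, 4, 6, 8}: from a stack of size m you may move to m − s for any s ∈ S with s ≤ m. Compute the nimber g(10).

Grundy values for subtraction set {3, 4, 6, 8}:
g(0) = mex{} = 0
g(1) = mex{} = 0
g(2) = mex{} = 0
g(3) = mex{0} = 1
g(4) = mex{0} = 1
g(5) = mex{0} = 1
g(6) = mex{0,1} = 2
g(7) = mex{0,1} = 2
g(8) = mex{0,1} = 2
g(9) = mex{0,1,2} = 3
g(10) = mex{0,1,2} = 3
So g(10) = 3.

3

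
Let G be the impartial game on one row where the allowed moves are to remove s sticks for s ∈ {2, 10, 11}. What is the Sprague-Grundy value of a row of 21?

0

Grundy values for subtraction set {2, 10, 11}:
k:     0  1  2  3  4  5  6  7  8  9 10 11 12 13 14 15 16 17 18 19 20 21
g(k):  0  0  1  1  0  0  1  1  0  0  1  1  2  0  3  1  2  0  3  1  2  0
So g(21) = 0.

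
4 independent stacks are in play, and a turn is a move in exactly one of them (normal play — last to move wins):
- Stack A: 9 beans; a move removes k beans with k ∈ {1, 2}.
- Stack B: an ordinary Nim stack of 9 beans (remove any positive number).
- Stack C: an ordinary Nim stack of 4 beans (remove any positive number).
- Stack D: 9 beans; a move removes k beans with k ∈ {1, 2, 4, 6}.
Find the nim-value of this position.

For stack A, compute g(0), g(1), … with moves {1, 2}:
k:     0  1  2  3  4  5  6  7  8  9
g(k):  0  1  2  0  1  2  0  1  2  0
So g(9) = 0.
Stack B is a plain Nim stack of size 9, so its Grundy value is 9.
Stack C is a plain Nim stack of size 4, so its Grundy value is 4.
Build the Grundy sequence for stack D with g(k) = mex{g(k−s) : s ∈ {1, 2, 4, 6}, s ≤ k}:
g(0) = mex{} = 0
g(1) = mex{0} = 1
g(2) = mex{0,1} = 2
g(3) = mex{1,2} = 0
g(4) = mex{0,2} = 1
g(5) = mex{0,1} = 2
g(6) = mex{0,1,2} = 3
g(7) = mex{0,1,2,3} = 4
g(8) = mex{1,2,3,4} = 0
g(9) = mex{0,2,4} = 1
So g(9) = 1.
By the Sprague-Grundy theorem, the Grundy value of a sum of independent games is the XOR of the component values.
Combined value = 0 ⊕ 9 ⊕ 4 ⊕ 1 = 12.

12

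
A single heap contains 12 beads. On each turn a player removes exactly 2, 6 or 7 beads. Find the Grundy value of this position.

2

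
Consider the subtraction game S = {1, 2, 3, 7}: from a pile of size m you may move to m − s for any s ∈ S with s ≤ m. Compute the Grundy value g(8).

0

Compute g(0), g(1), … for moves {1, 2, 3, 7}:
g(0) = mex{} = 0
g(1) = mex{0} = 1
g(2) = mex{0,1} = 2
g(3) = mex{0,1,2} = 3
g(4) = mex{1,2,3} = 0
g(5) = mex{0,2,3} = 1
g(6) = mex{0,1,3} = 2
g(7) = mex{0,1,2} = 3
g(8) = mex{1,2,3} = 0
So g(8) = 0.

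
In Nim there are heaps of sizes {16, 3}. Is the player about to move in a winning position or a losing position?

Compute the nim-sum pairwise:
16 ⊕ 3 = 19
The nim-sum is 19 ≠ 0, so this is an N-position: the player to move can win.

Winning position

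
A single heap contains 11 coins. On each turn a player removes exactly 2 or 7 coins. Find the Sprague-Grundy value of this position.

1

Build the Grundy sequence with g(k) = mex{g(k−s) : s ∈ {2, 7}, s ≤ k}:
k:     0  1  2  3  4  5  6  7  8  9 10 11
g(k):  0  0  1  1  0  0  1  1  2  0  0  1
So g(11) = 1.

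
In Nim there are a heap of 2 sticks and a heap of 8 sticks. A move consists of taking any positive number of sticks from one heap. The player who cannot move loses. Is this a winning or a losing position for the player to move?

Winning position

Nim-sum: 2 ⊕ 8 = 10.
The nim-sum is 10 ≠ 0, so this is an N-position: the player to move can win.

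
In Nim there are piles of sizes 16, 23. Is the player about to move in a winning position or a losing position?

Winning position

Compute the nim-sum pairwise:
16 ⊕ 23 = 7
The nim-sum is 7 ≠ 0, so this is an N-position: the player to move can win.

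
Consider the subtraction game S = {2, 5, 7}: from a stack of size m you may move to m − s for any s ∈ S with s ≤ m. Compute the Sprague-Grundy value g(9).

2

Grundy values for subtraction set {2, 5, 7}:
g(0) = mex{} = 0
g(1) = mex{} = 0
g(2) = mex{0} = 1
g(3) = mex{0} = 1
g(4) = mex{1} = 0
g(5) = mex{0,1} = 2
g(6) = mex{0} = 1
g(7) = mex{0,1,2} = 3
g(8) = mex{0,1} = 2
g(9) = mex{0,1,3} = 2
So g(9) = 2.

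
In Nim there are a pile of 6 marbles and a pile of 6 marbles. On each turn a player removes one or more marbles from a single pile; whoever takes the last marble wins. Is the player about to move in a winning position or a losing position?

Losing position

Compute the nim-sum pairwise:
6 ^ 6 = 0
The nim-sum is 0, so this is a P-position: the player to move is in a losing position under optimal play.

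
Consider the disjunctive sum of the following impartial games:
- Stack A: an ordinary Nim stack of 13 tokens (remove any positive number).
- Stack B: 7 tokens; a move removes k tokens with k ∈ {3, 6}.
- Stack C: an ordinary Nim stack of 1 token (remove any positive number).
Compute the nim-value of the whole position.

14

Stack A is a plain Nim stack of size 13, so its Grundy value is 13.
For stack B, compute g(0), g(1), … with moves {3, 6}:
g(0) = mex{} = 0
g(1) = mex{} = 0
g(2) = mex{} = 0
g(3) = mex{0} = 1
g(4) = mex{0} = 1
g(5) = mex{0} = 1
g(6) = mex{0,1} = 2
g(7) = mex{0,1} = 2
So g(7) = 2.
Stack C is a plain Nim stack of size 1, so its Grundy value is 1.
By the Sprague-Grundy theorem, the Grundy value of a sum of independent games is the XOR of the component values.
Combined value = 13 ⊕ 2 ⊕ 1 = 14.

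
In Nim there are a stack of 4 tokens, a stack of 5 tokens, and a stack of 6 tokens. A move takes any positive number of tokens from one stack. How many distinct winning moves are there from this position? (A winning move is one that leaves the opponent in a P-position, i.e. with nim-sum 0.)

Nim-sum: 4 XOR 5 XOR 6 = 7.
The overall nim-sum is X = 7. A stack of size p has a winning move iff p XOR X < p (reduce it to p XOR X).
  4: 4 XOR 7 = 3 < 4 — winning move (to 3).
  5: 5 XOR 7 = 2 < 5 — winning move (to 2).
  6: 6 XOR 7 = 1 < 6 — winning move (to 1).
That gives 3 winning moves.

3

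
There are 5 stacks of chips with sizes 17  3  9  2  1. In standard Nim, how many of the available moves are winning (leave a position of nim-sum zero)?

1

Compute the nim-sum pairwise:
17 ⊕ 3 = 18
18 ⊕ 9 = 27
27 ⊕ 2 = 25
25 ⊕ 1 = 24
The overall nim-sum is X = 24. A stack of size p has a winning move iff p XOR X < p (reduce it to p XOR X).
  17: 17 XOR 24 = 9 < 17 — winning move (to 9).
  3: 3 XOR 24 = 27 ≥ 3 — no move.
  9: 9 XOR 24 = 17 ≥ 9 — no move.
  2: 2 XOR 24 = 26 ≥ 2 — no move.
  1: 1 XOR 24 = 25 ≥ 1 — no move.
That gives 1 winning move.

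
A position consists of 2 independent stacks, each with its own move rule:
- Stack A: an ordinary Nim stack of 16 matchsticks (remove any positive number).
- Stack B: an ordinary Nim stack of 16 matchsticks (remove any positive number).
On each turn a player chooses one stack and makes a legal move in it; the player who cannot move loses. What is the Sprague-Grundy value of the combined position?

0

Stack A is a plain Nim stack of size 16, so its Grundy value is 16.
Stack B is a plain Nim stack of size 16, so its Grundy value is 16.
The value of a disjunctive sum is the nim-sum of the parts.
Combined value = 16 ⊕ 16 = 0.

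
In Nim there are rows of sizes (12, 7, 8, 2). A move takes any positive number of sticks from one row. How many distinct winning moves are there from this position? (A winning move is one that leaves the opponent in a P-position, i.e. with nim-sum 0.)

Compute the nim-sum pairwise:
12 ⊕ 7 = 11
11 ⊕ 8 = 3
3 ⊕ 2 = 1
The overall nim-sum is X = 1. A row of size p has a winning move iff p XOR X < p (reduce it to p XOR X).
  12: 12 XOR 1 = 13 ≥ 12 — no move.
  7: 7 XOR 1 = 6 < 7 — winning move (to 6).
  8: 8 XOR 1 = 9 ≥ 8 — no move.
  2: 2 XOR 1 = 3 ≥ 2 — no move.
That gives 1 winning move.

1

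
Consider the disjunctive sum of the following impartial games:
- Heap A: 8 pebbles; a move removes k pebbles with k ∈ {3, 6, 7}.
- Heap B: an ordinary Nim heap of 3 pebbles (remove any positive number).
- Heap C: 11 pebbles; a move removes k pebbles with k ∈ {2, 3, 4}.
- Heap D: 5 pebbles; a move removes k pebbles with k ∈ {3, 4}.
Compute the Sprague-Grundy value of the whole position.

2

Build the Grundy sequence for heap A with g(k) = mex{g(k−s) : s ∈ {3, 6, 7}, s ≤ k}:
k:     0  1  2  3  4  5  6  7  8
g(k):  0  0  0  1  1  1  2  2  2
So g(8) = 2.
Heap B is a plain Nim heap of size 3, so its Grundy value is 3.
For heap C, compute g(0), g(1), … with moves {2, 3, 4}:
g(0) = mex{} = 0
g(1) = mex{} = 0
g(2) = mex{0} = 1
g(3) = mex{0} = 1
g(4) = mex{0,1} = 2
g(5) = mex{0,1} = 2
g(6) = mex{1,2} = 0
g(7) = mex{1,2} = 0
g(8) = mex{0,2} = 1
g(9) = mex{0,2} = 1
g(10) = mex{0,1} = 2
g(11) = mex{0,1} = 2
So g(11) = 2.
For heap D, compute g(0), g(1), … with moves {3, 4}:
g(0) = mex{} = 0
g(1) = mex{} = 0
g(2) = mex{} = 0
g(3) = mex{0} = 1
g(4) = mex{0} = 1
g(5) = mex{0} = 1
So g(5) = 1.
The value of a disjunctive sum is the nim-sum of the parts.
Combined value = 2 XOR 3 XOR 2 XOR 1 = 2.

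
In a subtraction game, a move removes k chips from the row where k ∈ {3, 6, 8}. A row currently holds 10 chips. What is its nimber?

Grundy values for subtraction set {3, 6, 8}:
g(0) = mex{} = 0
g(1) = mex{} = 0
g(2) = mex{} = 0
g(3) = mex{0} = 1
g(4) = mex{0} = 1
g(5) = mex{0} = 1
g(6) = mex{0,1} = 2
g(7) = mex{0,1} = 2
g(8) = mex{0,1} = 2
g(9) = mex{0,1,2} = 3
g(10) = mex{0,1,2} = 3
So g(10) = 3.

3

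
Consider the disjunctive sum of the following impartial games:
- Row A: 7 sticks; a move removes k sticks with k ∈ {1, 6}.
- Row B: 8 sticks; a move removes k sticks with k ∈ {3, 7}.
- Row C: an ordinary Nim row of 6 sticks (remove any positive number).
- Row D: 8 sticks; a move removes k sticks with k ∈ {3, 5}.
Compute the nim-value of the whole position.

4

For row A, compute g(0), g(1), … with moves {1, 6}:
k:     0  1  2  3  4  5  6  7
g(k):  0  1  0  1  0  1  2  0
So g(7) = 0.
For row B, compute g(0), g(1), … with moves {3, 7}:
k:     0  1  2  3  4  5  6  7  8
g(k):  0  0  0  1  1  1  0  2  2
So g(8) = 2.
Row C is a plain Nim row of size 6, so its Grundy value is 6.
Grundy values for row D (subtraction set {3, 5}):
g(0) = mex{} = 0
g(1) = mex{} = 0
g(2) = mex{} = 0
g(3) = mex{0} = 1
g(4) = mex{0} = 1
g(5) = mex{0} = 1
g(6) = mex{0,1} = 2
g(7) = mex{0,1} = 2
g(8) = mex{1} = 0
So g(8) = 0.
The value of a disjunctive sum is the nim-sum of the parts.
Combined value = 0 XOR 2 XOR 6 XOR 0 = 4.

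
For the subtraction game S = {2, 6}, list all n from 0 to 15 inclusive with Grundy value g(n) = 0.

0, 1, 4, 5, 8, 9, 12, 13

Grundy values for subtraction set {2, 6}:
k:     0  1  2  3  4  5  6  7  8  9 10 11 12 13 14 15
g(k):  0  0  1  1  0  0  1  1  0  0  1  1  0  0  1  1
The P-positions (g = 0) in 0..15 are 0, 1, 4, 5, 8, 9, 12, 13.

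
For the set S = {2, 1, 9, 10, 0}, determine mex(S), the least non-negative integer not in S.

The values 0, 1, 2 are all present; 3 is the first non-negative integer missing from the set.

3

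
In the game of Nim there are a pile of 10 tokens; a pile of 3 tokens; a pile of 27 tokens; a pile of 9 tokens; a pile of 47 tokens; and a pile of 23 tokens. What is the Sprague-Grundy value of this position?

35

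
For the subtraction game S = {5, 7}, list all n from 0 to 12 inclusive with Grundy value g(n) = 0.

Build the Grundy sequence with g(k) = mex{g(k−s) : s ∈ {5, 7}, s ≤ k}:
g(0) = mex{} = 0
g(1) = mex{} = 0
g(2) = mex{} = 0
g(3) = mex{} = 0
g(4) = mex{} = 0
g(5) = mex{0} = 1
g(6) = mex{0} = 1
g(7) = mex{0} = 1
g(8) = mex{0} = 1
g(9) = mex{0} = 1
g(10) = mex{0,1} = 2
g(11) = mex{0,1} = 2
g(12) = mex{1} = 0
The P-positions (g = 0) in 0..12 are 0, 1, 2, 3, 4, 12.

0, 1, 2, 3, 4, 12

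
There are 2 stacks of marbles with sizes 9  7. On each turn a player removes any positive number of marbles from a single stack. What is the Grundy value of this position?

Compute the nim-sum pairwise:
9 ⊕ 7 = 14

14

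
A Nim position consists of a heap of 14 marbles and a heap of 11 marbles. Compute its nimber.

In binary:
  1110  (14)
  1011  (11)
  ----
  0101  (5)

5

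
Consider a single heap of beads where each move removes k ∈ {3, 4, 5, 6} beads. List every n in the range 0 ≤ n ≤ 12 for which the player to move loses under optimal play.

0, 1, 2, 9, 10, 11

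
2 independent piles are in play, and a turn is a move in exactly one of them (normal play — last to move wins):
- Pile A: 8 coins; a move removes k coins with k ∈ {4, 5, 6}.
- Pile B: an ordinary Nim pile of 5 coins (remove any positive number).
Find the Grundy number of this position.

For pile A, compute g(0), g(1), … with moves {4, 5, 6}:
k:     0  1  2  3  4  5  6  7  8
g(k):  0  0  0  0  1  1  1  1  2
So g(8) = 2.
Pile B is a plain Nim pile of size 5, so its Grundy value is 5.
By the Sprague-Grundy theorem, the Grundy value of a sum of independent games is the XOR of the component values.
Combined value = 2 XOR 5 = 7.

7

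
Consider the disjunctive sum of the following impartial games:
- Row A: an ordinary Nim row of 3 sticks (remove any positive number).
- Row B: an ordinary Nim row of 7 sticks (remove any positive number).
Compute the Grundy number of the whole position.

4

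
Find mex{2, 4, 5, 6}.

0

0 is not in the set, so the mex is 0.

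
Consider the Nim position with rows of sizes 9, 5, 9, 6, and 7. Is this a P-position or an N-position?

Compute the nim-sum pairwise:
9 XOR 5 = 12
12 XOR 9 = 5
5 XOR 6 = 3
3 XOR 7 = 4
The nim-sum is 4 ≠ 0, so this is an N-position: the player to move can win.

N-position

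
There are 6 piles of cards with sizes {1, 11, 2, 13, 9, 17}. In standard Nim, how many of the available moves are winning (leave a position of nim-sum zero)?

1

Nim-sum: 1 ^ 11 ^ 2 ^ 13 ^ 9 ^ 17 = 29.
The overall nim-sum is X = 29. A pile of size p has a winning move iff p XOR X < p (reduce it to p XOR X).
  1: 1 XOR 29 = 28 ≥ 1 — no move.
  11: 11 XOR 29 = 22 ≥ 11 — no move.
  2: 2 XOR 29 = 31 ≥ 2 — no move.
  13: 13 XOR 29 = 16 ≥ 13 — no move.
  9: 9 XOR 29 = 20 ≥ 9 — no move.
  17: 17 XOR 29 = 12 < 17 — winning move (to 12).
That gives 1 winning move.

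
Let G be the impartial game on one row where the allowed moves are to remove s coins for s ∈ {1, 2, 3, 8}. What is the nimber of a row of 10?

1

Build the Grundy sequence with g(k) = mex{g(k−s) : s ∈ {1, 2, 3, 8}, s ≤ k}:
k:     0  1  2  3  4  5  6  7  8  9 10
g(k):  0  1  2  3  0  1  2  3  4  0  1
So g(10) = 1.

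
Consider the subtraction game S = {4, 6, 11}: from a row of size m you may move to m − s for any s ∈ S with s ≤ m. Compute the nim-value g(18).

0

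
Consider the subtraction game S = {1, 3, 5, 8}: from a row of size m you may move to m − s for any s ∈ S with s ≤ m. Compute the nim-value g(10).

Build the Grundy sequence with g(k) = mex{g(k−s) : s ∈ {1, 3, 5, 8}, s ≤ k}:
g(0) = mex{} = 0
g(1) = mex{0} = 1
g(2) = mex{1} = 0
g(3) = mex{0} = 1
g(4) = mex{1} = 0
g(5) = mex{0} = 1
g(6) = mex{1} = 0
g(7) = mex{0} = 1
g(8) = mex{0,1} = 2
g(9) = mex{0,1,2} = 3
g(10) = mex{0,1,3} = 2
So g(10) = 2.

2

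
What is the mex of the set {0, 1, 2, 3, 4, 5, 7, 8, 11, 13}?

6

The values 0, 1, 2, 3, 4, 5 are all present; 6 is the first non-negative integer missing from the set.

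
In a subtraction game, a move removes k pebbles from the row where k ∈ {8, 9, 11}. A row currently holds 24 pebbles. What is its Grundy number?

0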